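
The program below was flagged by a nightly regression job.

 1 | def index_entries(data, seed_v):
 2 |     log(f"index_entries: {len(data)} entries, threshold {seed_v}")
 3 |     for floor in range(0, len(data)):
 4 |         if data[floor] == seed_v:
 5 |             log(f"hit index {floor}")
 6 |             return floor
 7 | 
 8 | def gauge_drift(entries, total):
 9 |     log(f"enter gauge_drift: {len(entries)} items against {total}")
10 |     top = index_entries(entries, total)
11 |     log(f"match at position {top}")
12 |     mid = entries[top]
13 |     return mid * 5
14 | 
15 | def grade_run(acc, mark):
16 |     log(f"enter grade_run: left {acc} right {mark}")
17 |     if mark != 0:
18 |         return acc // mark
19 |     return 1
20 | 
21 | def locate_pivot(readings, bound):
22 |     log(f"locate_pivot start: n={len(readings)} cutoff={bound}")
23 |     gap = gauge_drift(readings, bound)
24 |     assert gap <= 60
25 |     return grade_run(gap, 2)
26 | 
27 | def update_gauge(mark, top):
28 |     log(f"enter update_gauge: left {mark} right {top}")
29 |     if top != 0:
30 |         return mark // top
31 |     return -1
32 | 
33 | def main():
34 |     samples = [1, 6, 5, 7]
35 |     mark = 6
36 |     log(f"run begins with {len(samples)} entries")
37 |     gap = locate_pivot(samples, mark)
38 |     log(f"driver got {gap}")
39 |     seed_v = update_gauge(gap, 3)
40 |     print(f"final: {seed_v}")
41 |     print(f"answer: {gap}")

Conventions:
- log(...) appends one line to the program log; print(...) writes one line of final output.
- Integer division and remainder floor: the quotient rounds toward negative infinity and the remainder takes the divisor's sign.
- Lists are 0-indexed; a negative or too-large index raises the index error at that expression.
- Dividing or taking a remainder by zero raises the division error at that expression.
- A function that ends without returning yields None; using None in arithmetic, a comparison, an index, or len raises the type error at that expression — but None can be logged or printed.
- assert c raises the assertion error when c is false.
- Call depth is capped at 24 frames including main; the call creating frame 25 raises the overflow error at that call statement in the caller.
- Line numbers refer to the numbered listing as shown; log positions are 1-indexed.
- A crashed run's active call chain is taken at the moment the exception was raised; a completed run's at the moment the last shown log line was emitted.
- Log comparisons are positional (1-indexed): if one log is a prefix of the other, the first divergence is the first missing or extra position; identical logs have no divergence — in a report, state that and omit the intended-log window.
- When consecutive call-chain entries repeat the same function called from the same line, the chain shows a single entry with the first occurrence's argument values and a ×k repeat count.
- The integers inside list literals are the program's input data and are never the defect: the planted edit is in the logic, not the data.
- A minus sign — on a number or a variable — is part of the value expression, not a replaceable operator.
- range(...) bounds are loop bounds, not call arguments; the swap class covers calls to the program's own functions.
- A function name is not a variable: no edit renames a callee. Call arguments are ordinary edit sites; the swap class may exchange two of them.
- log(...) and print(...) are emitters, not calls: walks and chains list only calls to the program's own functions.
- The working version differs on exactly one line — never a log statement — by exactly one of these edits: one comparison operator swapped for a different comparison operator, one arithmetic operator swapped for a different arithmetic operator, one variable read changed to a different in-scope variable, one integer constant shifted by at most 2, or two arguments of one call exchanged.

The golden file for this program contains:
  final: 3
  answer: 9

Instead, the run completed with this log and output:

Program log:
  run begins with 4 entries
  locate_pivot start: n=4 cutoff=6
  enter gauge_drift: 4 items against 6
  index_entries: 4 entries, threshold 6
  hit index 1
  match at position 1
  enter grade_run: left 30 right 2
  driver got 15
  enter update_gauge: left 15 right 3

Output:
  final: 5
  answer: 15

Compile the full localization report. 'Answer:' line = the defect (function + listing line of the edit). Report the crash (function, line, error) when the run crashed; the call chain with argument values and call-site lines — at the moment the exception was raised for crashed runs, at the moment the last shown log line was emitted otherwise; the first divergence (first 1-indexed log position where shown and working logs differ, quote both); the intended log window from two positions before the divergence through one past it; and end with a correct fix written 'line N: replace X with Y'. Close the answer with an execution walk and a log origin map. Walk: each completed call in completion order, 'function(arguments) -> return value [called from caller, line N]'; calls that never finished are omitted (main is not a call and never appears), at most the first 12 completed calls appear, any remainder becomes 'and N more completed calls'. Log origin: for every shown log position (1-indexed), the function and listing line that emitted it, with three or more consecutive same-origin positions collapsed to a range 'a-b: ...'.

Answer: the defect is in gauge_drift at line 13.
Core observation: At log position 7 the runs split — shown 'enter grade_run: left 30 right 2', but the working version logs 'enter grade_run: left 18 right 2'.
Call chain: main -> update_gauge(15, 3) (called at line 39).
First divergence: at position 7 the run shows 'enter grade_run: left 30 right 2' where the working version logs 'enter grade_run: left 18 right 2'.
Intended log window:
  5: hit index 1
  6: match at position 1
  7: enter grade_run: left 18 right 2
  8: driver got 9
Execution walk:
  index_entries([1, 6, 5, 7], 6) -> 1  [called from gauge_drift, line 10]
  gauge_drift([1, 6, 5, 7], 6) -> 30  [called from locate_pivot, line 23]
  grade_run(30, 2) -> 15  [called from locate_pivot, line 25]
  locate_pivot([1, 6, 5, 7], 6) -> 15  [called from main, line 37]
  update_gauge(15, 3) -> 5  [called from main, line 39]
Log origins:
  1: from main, line 36
  2: from locate_pivot, line 22
  3: from gauge_drift, line 9
  4: from index_entries, line 2
  5: from index_entries, line 5
  6: from gauge_drift, line 11
  7: from grade_run, line 16
  8: from main, line 38
  9: from update_gauge, line 28
A correct fix: line 13: replace `5` with `3`.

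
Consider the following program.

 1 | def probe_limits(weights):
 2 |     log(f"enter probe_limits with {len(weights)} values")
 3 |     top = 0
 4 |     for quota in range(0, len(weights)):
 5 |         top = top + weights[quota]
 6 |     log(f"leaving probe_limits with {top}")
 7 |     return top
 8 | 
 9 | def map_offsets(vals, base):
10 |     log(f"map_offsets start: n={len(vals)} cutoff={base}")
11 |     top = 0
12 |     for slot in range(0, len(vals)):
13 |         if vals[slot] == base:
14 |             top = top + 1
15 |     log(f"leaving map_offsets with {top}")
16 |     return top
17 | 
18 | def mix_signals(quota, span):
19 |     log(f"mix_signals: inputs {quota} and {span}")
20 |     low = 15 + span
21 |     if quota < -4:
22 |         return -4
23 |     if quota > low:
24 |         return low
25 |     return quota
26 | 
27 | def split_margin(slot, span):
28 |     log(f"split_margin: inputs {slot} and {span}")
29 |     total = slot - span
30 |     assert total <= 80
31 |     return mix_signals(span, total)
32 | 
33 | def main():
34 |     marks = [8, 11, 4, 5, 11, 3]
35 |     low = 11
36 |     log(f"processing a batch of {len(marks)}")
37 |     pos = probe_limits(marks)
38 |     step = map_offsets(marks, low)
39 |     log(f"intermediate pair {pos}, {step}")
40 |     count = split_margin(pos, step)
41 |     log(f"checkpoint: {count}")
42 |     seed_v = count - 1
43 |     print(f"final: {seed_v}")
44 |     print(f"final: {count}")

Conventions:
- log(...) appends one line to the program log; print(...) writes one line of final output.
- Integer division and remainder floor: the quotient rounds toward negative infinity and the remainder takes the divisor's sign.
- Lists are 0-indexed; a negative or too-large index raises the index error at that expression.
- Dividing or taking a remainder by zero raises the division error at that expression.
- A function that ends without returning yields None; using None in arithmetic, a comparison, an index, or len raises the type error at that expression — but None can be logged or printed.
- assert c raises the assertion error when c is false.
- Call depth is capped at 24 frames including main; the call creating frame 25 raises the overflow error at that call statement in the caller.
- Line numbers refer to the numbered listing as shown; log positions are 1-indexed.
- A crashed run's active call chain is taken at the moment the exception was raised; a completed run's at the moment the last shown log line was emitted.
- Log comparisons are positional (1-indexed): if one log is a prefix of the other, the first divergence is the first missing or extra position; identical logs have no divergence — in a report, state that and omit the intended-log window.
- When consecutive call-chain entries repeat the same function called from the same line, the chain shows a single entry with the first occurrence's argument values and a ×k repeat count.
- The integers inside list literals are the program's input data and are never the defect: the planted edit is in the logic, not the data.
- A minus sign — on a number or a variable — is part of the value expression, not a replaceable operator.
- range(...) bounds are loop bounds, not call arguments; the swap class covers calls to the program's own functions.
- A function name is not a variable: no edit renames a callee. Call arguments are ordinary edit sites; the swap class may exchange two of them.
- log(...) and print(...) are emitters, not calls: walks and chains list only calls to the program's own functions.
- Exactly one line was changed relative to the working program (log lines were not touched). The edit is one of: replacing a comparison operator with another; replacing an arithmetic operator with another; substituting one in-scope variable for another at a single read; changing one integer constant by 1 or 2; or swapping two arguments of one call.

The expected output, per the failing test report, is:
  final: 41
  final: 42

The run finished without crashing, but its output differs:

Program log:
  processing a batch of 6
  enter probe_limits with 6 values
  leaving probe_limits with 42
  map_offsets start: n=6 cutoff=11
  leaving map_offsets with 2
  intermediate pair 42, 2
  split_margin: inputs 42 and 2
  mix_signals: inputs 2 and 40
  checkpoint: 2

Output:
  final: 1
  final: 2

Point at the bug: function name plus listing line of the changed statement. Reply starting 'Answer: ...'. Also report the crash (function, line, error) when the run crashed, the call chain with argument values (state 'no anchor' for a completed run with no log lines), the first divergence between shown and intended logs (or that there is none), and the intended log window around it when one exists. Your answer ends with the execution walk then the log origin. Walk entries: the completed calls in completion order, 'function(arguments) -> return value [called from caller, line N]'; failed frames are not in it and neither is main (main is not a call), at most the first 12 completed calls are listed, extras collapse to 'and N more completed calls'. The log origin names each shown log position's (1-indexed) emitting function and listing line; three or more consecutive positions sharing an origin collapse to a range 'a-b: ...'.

Answer: the defect is in split_margin at line 31.
Key observation: Everything matches until log position 8, which reads 'mix_signals: inputs 2 and 40' in place of 'mix_signals: inputs 42 and 40'.
Call chain: main.
First divergence: position 8; shown 'mix_signals: inputs 2 and 40' vs intended 'mix_signals: inputs 42 and 40'.
Intended log window:
  6: intermediate pair 42, 2
  7: split_margin: inputs 42 and 2
  8: mix_signals: inputs 42 and 40
  9: checkpoint: 42
Execution walk:
  probe_limits([8, 11, 4, 5, 11, 3]) -> 42  [called from main, line 37]
  map_offsets([8, 11, 4, 5, 11, 3], 11) -> 2  [called from main, line 38]
  mix_signals(2, 40) -> 2  [called from split_margin, line 31]
  split_margin(42, 2) -> 2  [called from main, line 40]
Log line origins:
  1: emitted by main (line 36)
  2: emitted by probe_limits (line 2)
  3: emitted by probe_limits (line 6)
  4: emitted by map_offsets (line 10)
  5: emitted by map_offsets (line 15)
  6: emitted by main (line 39)
  7: emitted by split_margin (line 28)
  8: emitted by mix_signals (line 19)
  9: emitted by main (line 41)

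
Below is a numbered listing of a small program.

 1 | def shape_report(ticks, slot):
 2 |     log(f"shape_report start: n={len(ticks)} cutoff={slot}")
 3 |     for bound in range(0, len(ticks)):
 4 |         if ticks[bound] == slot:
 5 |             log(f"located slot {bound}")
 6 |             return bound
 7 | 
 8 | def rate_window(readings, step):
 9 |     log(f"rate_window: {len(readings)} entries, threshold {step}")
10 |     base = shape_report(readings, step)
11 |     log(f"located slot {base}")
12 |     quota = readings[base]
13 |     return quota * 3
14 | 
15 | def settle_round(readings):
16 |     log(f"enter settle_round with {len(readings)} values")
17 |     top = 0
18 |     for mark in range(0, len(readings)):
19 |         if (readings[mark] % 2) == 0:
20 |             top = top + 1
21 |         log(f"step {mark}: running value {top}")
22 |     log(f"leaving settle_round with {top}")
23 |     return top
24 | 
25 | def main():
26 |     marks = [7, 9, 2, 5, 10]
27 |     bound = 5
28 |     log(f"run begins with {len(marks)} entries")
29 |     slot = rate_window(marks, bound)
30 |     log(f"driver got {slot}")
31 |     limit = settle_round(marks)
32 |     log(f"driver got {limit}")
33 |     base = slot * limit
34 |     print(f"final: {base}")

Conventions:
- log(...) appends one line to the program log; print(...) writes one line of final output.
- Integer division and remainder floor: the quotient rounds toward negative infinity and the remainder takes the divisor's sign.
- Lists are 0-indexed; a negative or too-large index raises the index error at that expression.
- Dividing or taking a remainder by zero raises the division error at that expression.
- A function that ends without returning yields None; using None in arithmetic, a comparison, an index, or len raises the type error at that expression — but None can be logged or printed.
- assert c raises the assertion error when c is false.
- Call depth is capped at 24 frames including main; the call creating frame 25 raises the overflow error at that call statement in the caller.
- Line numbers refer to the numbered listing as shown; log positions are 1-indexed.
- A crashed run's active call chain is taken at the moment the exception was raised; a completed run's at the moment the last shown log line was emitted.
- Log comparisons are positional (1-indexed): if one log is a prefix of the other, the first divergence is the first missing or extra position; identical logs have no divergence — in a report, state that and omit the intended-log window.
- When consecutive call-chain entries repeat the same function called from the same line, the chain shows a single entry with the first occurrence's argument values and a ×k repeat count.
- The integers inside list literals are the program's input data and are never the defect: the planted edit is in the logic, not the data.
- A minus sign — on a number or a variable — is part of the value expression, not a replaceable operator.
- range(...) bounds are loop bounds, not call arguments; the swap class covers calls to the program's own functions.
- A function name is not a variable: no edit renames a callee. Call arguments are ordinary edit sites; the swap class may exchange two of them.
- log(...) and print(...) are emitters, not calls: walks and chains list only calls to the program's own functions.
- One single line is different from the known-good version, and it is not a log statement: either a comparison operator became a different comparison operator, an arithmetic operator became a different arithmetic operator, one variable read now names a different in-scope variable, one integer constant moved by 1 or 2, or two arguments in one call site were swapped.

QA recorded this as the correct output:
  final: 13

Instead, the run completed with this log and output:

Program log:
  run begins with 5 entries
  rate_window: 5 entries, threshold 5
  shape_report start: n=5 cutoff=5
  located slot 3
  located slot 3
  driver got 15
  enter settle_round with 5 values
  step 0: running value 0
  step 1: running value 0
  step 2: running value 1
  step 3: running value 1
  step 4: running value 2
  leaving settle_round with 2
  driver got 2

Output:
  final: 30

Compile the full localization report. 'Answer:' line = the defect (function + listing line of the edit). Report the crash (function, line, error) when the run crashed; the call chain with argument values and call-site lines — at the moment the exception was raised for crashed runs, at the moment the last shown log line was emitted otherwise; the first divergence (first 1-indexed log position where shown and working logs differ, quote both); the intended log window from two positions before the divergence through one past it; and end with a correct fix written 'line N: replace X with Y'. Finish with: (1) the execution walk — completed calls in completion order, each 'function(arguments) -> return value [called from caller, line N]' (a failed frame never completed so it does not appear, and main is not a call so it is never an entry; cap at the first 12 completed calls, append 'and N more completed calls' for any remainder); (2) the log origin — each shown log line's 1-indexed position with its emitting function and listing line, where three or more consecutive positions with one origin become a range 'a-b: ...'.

Answer: the defect is in main at line 33.
The tell: Every logged value matches the working version; the printed result is what differs.
Call chain: main.
First divergence: none (the log streams are identical).
Execution walk:
  shape_report([7, 9, 2, 5, 10], 5) -> 3  [called from rate_window, line 10]
  rate_window([7, 9, 2, 5, 10], 5) -> 15  [called from main, line 29]
  settle_round([7, 9, 2, 5, 10]) -> 2  [called from main, line 31]
Log origin:
  1: emitted by main (line 28)
  2: emitted by rate_window (line 9)
  3: emitted by shape_report (line 2)
  4: emitted by shape_report (line 5)
  5: emitted by rate_window (line 11)
  6: emitted by main (line 30)
  7: emitted by settle_round (line 16)
  8-12: emitted by settle_round (line 21)
  13: emitted by settle_round (line 22)
  14: emitted by main (line 32)
A correct fix: line 33: replace `*` with `-`.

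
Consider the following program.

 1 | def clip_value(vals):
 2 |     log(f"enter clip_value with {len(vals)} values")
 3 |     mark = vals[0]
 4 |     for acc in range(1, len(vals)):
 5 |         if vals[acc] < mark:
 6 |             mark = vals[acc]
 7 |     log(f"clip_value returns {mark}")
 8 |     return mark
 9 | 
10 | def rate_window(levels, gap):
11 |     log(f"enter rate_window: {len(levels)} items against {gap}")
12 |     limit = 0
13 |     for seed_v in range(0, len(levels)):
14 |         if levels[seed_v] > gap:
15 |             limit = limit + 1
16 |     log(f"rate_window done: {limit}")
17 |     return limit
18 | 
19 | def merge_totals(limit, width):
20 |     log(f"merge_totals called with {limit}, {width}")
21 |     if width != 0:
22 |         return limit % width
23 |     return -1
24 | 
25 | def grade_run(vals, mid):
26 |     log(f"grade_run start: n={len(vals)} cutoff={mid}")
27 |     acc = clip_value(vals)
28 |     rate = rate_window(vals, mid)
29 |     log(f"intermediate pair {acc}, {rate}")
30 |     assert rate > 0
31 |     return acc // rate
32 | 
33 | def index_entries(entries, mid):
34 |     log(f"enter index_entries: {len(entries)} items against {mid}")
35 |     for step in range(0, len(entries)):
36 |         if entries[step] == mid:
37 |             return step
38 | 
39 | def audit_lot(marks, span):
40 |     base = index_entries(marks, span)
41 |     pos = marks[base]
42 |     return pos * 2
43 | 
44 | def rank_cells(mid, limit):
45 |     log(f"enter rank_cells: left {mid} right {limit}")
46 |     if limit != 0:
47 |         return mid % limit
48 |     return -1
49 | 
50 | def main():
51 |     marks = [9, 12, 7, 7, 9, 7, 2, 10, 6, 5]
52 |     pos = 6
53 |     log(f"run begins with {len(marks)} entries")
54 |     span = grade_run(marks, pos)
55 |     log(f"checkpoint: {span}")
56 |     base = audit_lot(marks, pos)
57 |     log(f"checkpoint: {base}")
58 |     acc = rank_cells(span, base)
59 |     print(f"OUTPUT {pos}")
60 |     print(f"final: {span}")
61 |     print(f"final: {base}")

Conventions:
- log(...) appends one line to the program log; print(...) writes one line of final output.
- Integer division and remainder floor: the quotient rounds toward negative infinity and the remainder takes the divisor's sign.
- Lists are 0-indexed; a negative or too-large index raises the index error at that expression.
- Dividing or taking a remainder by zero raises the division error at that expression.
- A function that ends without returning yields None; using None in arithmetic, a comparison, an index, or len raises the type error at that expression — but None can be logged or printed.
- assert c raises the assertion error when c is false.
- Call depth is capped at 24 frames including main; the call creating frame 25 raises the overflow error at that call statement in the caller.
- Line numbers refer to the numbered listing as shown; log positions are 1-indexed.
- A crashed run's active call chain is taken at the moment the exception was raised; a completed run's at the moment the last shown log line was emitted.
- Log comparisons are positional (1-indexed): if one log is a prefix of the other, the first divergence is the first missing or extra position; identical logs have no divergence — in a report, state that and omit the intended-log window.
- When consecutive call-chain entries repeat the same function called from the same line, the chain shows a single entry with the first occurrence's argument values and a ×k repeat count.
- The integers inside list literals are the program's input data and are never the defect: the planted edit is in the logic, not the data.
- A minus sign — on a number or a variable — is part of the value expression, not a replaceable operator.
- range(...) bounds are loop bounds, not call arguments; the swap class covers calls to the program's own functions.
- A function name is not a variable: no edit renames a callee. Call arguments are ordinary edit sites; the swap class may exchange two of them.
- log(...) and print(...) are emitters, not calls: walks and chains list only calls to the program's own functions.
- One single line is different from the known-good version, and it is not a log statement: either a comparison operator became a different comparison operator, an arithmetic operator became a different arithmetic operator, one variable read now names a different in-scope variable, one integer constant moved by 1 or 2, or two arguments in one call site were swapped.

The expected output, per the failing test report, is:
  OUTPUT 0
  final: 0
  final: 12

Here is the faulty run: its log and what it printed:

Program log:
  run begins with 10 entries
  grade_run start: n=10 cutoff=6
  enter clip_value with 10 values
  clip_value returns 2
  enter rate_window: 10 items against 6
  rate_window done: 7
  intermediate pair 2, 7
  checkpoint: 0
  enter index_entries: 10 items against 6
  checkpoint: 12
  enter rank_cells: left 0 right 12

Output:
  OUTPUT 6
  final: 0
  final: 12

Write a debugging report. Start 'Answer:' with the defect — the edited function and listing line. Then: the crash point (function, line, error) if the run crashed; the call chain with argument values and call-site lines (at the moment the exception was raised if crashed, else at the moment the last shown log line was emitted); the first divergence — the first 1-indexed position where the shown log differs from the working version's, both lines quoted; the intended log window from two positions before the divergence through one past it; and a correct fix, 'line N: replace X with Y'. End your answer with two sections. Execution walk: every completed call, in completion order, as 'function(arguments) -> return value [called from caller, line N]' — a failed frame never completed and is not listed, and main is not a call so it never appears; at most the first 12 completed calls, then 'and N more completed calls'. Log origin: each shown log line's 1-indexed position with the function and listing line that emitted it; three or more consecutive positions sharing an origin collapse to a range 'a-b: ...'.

Answer: the defect is in main at line 59.
The tell: No log line changed; the fault shows up purely in the output.
Call chain: main -> rank_cells(0, 12) (called at line 58).
First divergence: none — the logs agree in full.
Execution walk:
  clip_value([9, 12, 7, 7, 9, 7, 2, 10, 6, 5]) -> 2  [called from grade_run, line 27]
  rate_window([9, 12, 7, 7, 9, 7, 2, 10, 6, 5], 6) -> 7  [called from grade_run, line 28]
  grade_run([9, 12, 7, 7, 9, 7, 2, 10, 6, 5], 6) -> 0  [called from main, line 54]
  index_entries([9, 12, 7, 7, 9, 7, 2, 10, 6, 5], 6) -> 8  [called from audit_lot, line 40]
  audit_lot([9, 12, 7, 7, 9, 7, 2, 10, 6, 5], 6) -> 12  [called from main, line 56]
  rank_cells(0, 12) -> 0  [called from main, line 58]
Origin of each log line:
  1 — main, line 53
  2 — grade_run, line 26
  3 — clip_value, line 2
  4 — clip_value, line 7
  5 — rate_window, line 11
  6 — rate_window, line 16
  7 — grade_run, line 29
  8 — main, line 55
  9 — index_entries, line 34
  10 — main, line 57
  11 — rank_cells, line 45
A correct fix: line 59: replace `pos` with `acc`.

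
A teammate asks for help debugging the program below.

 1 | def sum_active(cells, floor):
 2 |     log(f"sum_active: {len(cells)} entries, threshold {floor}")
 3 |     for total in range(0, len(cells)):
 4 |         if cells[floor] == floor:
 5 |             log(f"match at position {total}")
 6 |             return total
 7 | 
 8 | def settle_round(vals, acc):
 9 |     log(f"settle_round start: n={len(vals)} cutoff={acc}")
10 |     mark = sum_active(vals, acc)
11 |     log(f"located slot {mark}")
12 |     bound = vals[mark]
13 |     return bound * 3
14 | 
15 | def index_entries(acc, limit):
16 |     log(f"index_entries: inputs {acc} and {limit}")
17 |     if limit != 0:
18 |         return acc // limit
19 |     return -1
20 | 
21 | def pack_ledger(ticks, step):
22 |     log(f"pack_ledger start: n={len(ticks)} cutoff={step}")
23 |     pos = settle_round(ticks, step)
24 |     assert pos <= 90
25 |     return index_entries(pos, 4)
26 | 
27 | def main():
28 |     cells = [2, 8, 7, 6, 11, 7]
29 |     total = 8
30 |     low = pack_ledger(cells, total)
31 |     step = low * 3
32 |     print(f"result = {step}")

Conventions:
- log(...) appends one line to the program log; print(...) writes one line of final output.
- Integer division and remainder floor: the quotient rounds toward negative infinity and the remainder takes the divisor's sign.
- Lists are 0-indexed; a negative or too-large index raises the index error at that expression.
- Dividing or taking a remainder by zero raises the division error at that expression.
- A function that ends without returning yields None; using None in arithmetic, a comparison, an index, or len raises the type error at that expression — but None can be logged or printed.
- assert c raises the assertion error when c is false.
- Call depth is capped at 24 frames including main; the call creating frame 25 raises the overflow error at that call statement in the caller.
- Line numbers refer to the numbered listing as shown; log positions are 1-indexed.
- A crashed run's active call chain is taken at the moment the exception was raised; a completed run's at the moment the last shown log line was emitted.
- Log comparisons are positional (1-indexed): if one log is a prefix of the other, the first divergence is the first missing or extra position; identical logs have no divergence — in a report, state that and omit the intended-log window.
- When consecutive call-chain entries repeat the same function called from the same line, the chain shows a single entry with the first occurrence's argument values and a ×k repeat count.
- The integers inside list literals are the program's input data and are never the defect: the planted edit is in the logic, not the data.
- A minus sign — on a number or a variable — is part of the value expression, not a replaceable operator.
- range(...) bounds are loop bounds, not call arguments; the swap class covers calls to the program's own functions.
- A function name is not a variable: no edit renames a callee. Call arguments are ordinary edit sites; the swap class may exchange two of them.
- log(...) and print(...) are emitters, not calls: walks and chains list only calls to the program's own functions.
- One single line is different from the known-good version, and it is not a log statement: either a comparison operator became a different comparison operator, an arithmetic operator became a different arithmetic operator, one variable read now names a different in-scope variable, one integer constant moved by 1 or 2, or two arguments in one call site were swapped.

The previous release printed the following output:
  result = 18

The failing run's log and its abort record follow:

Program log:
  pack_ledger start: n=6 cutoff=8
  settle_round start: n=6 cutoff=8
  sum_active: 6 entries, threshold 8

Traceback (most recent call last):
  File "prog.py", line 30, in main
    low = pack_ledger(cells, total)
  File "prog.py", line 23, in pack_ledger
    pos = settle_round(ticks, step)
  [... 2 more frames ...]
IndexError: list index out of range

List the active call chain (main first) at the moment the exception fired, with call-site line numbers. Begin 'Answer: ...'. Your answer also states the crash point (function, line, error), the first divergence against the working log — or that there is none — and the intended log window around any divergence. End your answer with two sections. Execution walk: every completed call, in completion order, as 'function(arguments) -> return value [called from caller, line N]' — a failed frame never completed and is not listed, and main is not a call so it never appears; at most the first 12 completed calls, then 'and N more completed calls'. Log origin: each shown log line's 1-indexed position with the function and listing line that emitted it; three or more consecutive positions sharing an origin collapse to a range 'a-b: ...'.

Answer: main -> pack_ledger (called at line 30) -> settle_round (called at line 23) -> sum_active (called at line 10).
Core observation: A complete run would log 'match at position 1' next, but this one stopped at 3 lines.
Crash: sum_active, line 4, IndexError.
First divergence: position 4 (shown log ended at 3 lines; the working version continues: 'match at position 1').
Intended log window:
  2: settle_round start: n=6 cutoff=8
  3: sum_active: 6 entries, threshold 8
  4: match at position 1
  5: located slot 1
Execution walk:
  (no call completed)
Log line origins:
  1: logged in pack_ledger at line 22
  2: logged in settle_round at line 9
  3: logged in sum_active at line 2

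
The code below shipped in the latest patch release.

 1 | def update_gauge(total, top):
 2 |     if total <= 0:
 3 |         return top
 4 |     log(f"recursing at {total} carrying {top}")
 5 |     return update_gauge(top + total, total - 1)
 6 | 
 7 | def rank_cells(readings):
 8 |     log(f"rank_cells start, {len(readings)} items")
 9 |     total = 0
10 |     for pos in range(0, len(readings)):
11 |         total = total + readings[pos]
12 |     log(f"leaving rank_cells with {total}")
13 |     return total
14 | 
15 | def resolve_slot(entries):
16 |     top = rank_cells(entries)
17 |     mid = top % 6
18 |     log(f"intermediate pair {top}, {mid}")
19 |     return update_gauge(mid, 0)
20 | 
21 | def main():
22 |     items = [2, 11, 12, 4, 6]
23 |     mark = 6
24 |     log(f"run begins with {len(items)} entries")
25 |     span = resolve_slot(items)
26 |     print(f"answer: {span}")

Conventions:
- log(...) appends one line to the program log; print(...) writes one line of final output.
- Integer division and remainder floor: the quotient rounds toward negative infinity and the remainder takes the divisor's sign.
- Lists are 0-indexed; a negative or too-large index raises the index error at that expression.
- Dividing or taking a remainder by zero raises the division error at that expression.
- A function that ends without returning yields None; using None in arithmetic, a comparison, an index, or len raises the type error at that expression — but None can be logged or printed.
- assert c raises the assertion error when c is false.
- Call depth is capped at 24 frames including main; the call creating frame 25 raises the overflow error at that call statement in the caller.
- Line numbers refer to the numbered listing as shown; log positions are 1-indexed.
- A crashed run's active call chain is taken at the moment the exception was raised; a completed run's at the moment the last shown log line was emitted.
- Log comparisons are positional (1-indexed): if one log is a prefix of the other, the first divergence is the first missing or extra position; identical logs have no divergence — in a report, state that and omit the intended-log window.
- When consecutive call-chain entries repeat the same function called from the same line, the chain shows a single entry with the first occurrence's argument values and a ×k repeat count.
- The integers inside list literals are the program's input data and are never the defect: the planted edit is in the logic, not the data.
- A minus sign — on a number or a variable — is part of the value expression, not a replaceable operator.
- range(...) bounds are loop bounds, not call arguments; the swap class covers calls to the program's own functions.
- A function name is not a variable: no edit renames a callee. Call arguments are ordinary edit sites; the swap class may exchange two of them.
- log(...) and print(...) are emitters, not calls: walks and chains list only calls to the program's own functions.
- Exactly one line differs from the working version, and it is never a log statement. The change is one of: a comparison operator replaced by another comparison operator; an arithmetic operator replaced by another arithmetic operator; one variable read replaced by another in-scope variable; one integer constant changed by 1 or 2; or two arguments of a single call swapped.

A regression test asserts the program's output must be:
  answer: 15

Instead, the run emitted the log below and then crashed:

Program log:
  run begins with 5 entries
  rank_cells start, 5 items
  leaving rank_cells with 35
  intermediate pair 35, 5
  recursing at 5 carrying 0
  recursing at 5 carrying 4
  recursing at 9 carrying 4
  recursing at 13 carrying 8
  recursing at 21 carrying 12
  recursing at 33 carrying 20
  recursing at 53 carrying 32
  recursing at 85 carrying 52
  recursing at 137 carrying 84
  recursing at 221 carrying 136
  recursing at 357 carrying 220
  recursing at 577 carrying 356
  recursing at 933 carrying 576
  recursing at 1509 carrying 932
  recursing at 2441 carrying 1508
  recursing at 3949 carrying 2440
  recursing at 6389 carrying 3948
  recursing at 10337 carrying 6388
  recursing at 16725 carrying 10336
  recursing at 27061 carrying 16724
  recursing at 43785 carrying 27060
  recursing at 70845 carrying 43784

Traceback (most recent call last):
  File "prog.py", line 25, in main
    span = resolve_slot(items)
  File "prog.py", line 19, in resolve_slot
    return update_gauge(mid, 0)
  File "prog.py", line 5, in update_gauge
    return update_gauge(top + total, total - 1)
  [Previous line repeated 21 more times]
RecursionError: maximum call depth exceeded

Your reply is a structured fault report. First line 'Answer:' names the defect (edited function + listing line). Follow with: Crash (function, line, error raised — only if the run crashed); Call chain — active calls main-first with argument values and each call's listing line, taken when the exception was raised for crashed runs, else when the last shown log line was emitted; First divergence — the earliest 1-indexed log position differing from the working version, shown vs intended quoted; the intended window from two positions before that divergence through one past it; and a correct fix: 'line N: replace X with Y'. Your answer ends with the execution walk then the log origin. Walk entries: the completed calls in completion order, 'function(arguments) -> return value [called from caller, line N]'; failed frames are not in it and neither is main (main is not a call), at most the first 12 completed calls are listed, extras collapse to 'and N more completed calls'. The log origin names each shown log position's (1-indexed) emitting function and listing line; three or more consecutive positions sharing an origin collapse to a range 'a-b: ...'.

Answer: the defect is in update_gauge at line 5.
The tell: The log first diverges at position 6: the faulty run prints 'recursing at 5 carrying 4' where the working version prints 'recursing at 4 carrying 5'.
Crash: update_gauge, line 5, RecursionError.
Call chain: main -> resolve_slot([2, 11, 12, 4, 6]) (called at line 25) -> update_gauge(5, 0) (called at line 19) -> update_gauge(5, 4) (called at line 5) ×21.
First divergence: position 6 — shown 'recursing at 5 carrying 4', intended 'recursing at 4 carrying 5'.
Intended log window:
  4: intermediate pair 35, 5
  5: recursing at 5 carrying 0
  6: recursing at 4 carrying 5
  7: recursing at 3 carrying 9
Execution walk:
  rank_cells([2, 11, 12, 4, 6]) -> 35  [called from resolve_slot, line 16]
Log line origins:
  1: from main, line 24
  2: from rank_cells, line 8
  3: from rank_cells, line 12
  4: from resolve_slot, line 18
  5-26: from update_gauge, line 4
A correct fix: line 5: replace `update_gauge(top + total, total - 1)` with `update_gauge(total - 1, top + total)`.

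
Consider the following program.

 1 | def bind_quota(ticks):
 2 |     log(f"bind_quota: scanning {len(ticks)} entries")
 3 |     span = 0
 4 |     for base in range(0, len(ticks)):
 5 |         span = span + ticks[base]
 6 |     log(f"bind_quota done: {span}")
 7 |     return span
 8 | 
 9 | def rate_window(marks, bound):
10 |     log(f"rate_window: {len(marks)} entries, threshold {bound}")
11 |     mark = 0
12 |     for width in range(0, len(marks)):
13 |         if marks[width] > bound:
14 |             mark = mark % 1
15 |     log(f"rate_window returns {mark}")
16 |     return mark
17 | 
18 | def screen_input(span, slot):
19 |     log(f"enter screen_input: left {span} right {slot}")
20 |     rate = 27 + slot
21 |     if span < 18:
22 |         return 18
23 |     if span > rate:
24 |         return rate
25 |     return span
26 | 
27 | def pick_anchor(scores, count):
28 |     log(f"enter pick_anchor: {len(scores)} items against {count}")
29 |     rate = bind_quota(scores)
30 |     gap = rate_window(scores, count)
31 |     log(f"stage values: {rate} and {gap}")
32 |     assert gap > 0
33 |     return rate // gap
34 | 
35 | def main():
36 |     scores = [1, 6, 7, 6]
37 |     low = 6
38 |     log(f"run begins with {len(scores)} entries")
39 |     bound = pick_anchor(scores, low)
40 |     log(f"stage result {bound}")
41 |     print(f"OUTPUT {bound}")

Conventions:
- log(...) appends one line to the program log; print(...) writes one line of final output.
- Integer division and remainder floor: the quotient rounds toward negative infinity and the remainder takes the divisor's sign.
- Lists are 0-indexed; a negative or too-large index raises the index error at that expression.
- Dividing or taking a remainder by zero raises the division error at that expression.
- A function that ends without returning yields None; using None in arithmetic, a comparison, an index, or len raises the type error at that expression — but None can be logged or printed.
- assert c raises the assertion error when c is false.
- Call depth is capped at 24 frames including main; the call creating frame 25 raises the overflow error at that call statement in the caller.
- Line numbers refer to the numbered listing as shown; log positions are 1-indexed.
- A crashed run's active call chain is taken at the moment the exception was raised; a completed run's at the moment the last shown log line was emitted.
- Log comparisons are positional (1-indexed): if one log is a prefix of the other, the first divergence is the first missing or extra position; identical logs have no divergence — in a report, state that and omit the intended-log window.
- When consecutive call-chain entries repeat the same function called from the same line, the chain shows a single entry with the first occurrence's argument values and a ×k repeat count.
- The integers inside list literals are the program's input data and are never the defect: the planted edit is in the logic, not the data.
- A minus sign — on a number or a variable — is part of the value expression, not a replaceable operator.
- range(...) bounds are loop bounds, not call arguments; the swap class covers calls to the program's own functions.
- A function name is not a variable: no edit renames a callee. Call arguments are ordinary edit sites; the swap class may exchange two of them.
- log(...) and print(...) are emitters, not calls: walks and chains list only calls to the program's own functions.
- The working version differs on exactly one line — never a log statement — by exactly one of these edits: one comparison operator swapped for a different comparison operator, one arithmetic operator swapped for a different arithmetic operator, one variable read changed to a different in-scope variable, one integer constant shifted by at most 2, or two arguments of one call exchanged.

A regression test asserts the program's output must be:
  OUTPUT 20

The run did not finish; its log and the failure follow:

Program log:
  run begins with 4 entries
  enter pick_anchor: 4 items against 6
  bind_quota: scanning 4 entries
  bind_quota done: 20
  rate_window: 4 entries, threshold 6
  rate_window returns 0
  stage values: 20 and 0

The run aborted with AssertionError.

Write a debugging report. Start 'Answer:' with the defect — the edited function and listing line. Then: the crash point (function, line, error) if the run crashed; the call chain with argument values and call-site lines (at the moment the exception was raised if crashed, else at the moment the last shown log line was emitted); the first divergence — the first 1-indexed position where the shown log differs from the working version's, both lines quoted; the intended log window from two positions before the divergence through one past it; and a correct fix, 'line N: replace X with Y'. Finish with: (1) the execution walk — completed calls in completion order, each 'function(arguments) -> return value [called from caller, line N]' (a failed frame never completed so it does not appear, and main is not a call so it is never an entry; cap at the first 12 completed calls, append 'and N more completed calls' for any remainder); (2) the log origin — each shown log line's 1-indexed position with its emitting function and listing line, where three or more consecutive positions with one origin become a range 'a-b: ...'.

Answer: the defect is in rate_window at line 14.
The tell: Log line 6 is where behavior first shows: 'rate_window returns 0' appears instead of 'rate_window returns 1'.
Crash: pick_anchor, line 32, AssertionError.
Call chain: main -> pick_anchor([1, 6, 7, 6], 6) (called at line 39).
First divergence: at position 6 the run shows 'rate_window returns 0' where the working version logs 'rate_window returns 1'.
Intended log window:
  4: bind_quota done: 20
  5: rate_window: 4 entries, threshold 6
  6: rate_window returns 1
  7: stage values: 20 and 1
Execution walk:
  bind_quota([1, 6, 7, 6]) -> 20  [called from pick_anchor, line 29]
  rate_window([1, 6, 7, 6], 6) -> 0  [called from pick_anchor, line 30]
Origin of each log line:
  1: emitted by main (line 38)
  2: emitted by pick_anchor (line 28)
  3: emitted by bind_quota (line 2)
  4: emitted by bind_quota (line 6)
  5: emitted by rate_window (line 10)
  6: emitted by rate_window (line 15)
  7: emitted by pick_anchor (line 31)
A correct fix: line 14: replace `%` with `+`.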